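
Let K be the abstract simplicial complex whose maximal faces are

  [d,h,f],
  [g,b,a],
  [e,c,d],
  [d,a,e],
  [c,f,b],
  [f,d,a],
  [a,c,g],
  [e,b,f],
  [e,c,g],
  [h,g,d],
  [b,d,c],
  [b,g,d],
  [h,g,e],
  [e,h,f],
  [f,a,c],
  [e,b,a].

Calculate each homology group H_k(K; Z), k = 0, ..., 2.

H_0 = Z,  H_1 = Z^2,  H_2 = Z.

Take the total order a < b < c < d < e < f < g < h on the vertex set. Then K (dimension 2) consists of the simplices:

  0-simplices (8): a, b, c, d, e, f, g, h
  1-simplices (24): ab, ac, ad, ae, af, ag, bc, bd, be, bf, bg, cd, ce, cf, cg, de, df, dg, dh, ef, eg, eh, fh, gh
  2-simplices (16): abe, abg, acf, acg, ade, adf, bcd, bcf, bdg, bef, cde, ceg, dfh, dgh, efh, egh

Hence C_0 ≅ Z^8, C_1 ≅ Z^24, C_2 ≅ Z^16.

Boundary ∂_1: C_1 → C_0 is given by ∂[p,q] = [q] − [p]. For instance
  ∂be = e − b.
This gives a 8×24 integer matrix of rank 7; reducing to Smith normal form yields diagonal entries (1,1,1,1,1,1,1).

The boundary map ∂_2: C_2 → C_1 sends each 2-simplex [p,q,r] to [q,r] − [p,r] + [p,q]. For instance
  ∂acf = cf − af + ac,
  ∂bef = ef − bf + be.
This gives a 24×16 integer matrix of rank 15; reducing to Smith normal form yields diagonal entries (1,1,1,1,1,1,1,1,1,1,1,1,1,1,1).

Computing H_k = (kernel of ∂_k) / (image of ∂_{k+1}):

  H_0: rank C_0 − rank ∂_1 = 8 − 7 = 1, and the invariant factors of ∂_1 are all 1, so H_0 ≅ Z.
  H_1: rank ker ∂_1 − rank ∂_2 = (24 − 7) − 15 = 2, and the invariant factors of ∂_2 are all 1, so H_1 ≅ Z^2.
  H_2: rank ker ∂_2 − rank ∂_3 = (16 − 15) − 0 = 1, and there is no ∂_3, so H_2 ≅ Z.

(K is a triangulation of the torus T^2.)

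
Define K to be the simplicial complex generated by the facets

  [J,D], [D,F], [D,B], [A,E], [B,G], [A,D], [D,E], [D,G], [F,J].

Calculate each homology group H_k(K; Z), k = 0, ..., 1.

H_0 ≅ Z,  H_1 ≅ Z^3.

We work with the vertex ordering A < B < D < E < F < G < J. The simplices of K, each written with vertices in increasing order, are:

  0-simplices (7): A, B, D, E, F, G, J
  1-simplices (9): AD, AE, BD, BG, DE, DF, DG, DJ, FJ

giving chain groups C_0 ≅ Z^7, C_1 ≅ Z^9.

Boundary ∂_1: C_1 → C_0 maps an edge to its endpoints' difference, ∂[p,q] = q − p. For instance
  ∂BG = G − B.
The resulting 7×9 matrix has rank 6, and its Smith normal form has invariant factors (1,1,1,1,1,1).

Now H_k = ker ∂_k / im ∂_{k+1}, so:

  H_0: rank C_0 − rank ∂_1 = 7 − 6 = 1, and the invariant factors of ∂_1 are all 1, so H_0 ≅ Z.
  H_1: rank ker ∂_1 − rank ∂_2 = (9 − 6) − 0 = 3, and there is no ∂_2, so H_1 ≅ Z^3.

As a check, the Euler characteristic is 7 − 9 = -2, which agrees with 1 − 3 = -2.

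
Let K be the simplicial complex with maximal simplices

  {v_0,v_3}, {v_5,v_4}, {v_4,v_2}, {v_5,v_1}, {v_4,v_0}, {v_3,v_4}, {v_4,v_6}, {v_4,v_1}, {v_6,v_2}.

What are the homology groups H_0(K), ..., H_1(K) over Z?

H_0 = Z,  H_1 = Z^3.

Take the total order v_0 < v_1 < v_2 < v_3 < v_4 < v_5 < v_6 on the vertex set. Then K (dimension 1) consists of the simplices:

  0-simplices (7): [v_0], [v_1], [v_2], [v_3], [v_4], [v_5], [v_6]
  1-simplices (9): [v_0,v_3], [v_0,v_4], [v_1,v_4], [v_1,v_5], [v_2,v_4], [v_2,v_6], [v_3,v_4], [v_4,v_5], [v_4,v_6]

giving chain groups C_0 ≅ Z^7, C_1 ≅ Z^9.

∂_1: C_1 → C_0 is given by ∂[p,q] = [q] − [p]. For instance
  ∂[v_1,v_5] = [v_5] − [v_1].
This gives a 7×9 integer matrix of rank 6; reducing to Smith normal form yields diagonal entries (1,1,1,1,1,1).

Now H_k = ker ∂_k / im ∂_{k+1}, so:

  H_0: rank C_0 − rank ∂_1 = 7 − 6 = 1, and the invariant factors of ∂_1 are all 1, so H_0 = Z.
  H_1: rank ker ∂_1 − rank ∂_2 = (9 − 6) − 0 = 3, and there is no ∂_2, so H_1 = Z^3.

As a check, the Euler characteristic is 7 − 9 = -2, which agrees with 1 − 3 = -2.
(K is a triangulation of a wedge of 3 circles.)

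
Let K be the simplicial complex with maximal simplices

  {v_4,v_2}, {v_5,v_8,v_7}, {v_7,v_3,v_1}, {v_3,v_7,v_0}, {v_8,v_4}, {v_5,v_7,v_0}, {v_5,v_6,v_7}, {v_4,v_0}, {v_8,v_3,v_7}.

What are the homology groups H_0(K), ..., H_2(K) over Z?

Order the vertices as v_0 < v_1 < v_2 < v_3 < v_4 < v_5 < v_6 < v_7 < v_8. Listing each simplex with vertices in this order, K has dimension 2 with simplices:

  0-simplices (9): [v_0], [v_1], [v_2], [v_3], [v_4], [v_5], [v_6], [v_7], [v_8]
  1-simplices (15): (15 of them)
  2-simplices (6): [v_0,v_3,v_7], [v_0,v_5,v_7], [v_1,v_3,v_7], [v_3,v_7,v_8], [v_5,v_6,v_7], [v_5,v_7,v_8]

so the chain groups are C_0 ≅ Z^9, C_1 ≅ Z^15, C_2 ≅ Z^6.

Boundary ∂_1: C_1 → C_0 is given by ∂[p,q] = [q] − [p]. For instance
  ∂[v_0,v_4] = [v_4] − [v_0].
The 9×15 boundary matrix has rank 8 and Smith normal form diag(1,1,1,1,1,1,1,1).

Boundary ∂_2: C_2 → C_1 maps a triangle to the signed sum of its edges. For instance
  ∂[v_1,v_3,v_7] = [v_3,v_7] − [v_1,v_7] + [v_1,v_3],
  ∂[v_5,v_7,v_8] = [v_7,v_8] − [v_5,v_8] + [v_5,v_7].
The resulting 15×6 matrix has rank 6, and its Smith normal form has invariant factors (1,1,1,1,1,1).

Now H_k = ker ∂_k / im ∂_{k+1}, so:

  H_0: rank C_0 − rank ∂_1 = 9 − 8 = 1, and the invariant factors of ∂_1 are all 1, so H_0 ≅ Z.
  H_1: rank ker ∂_1 − rank ∂_2 = (15 − 8) − 6 = 1, and the invariant factors of ∂_2 are all 1, so H_1 ≅ Z.
  H_2: rank ker ∂_2 − rank ∂_3 = (6 − 6) − 0 = 0, and there is no ∂_3, so H_2 ≅ 0.

As a check, the Euler characteristic is 9 − 15 + 6 = 0, which agrees with 1 − 1 + 0 = 0.

H_0 = Z,  H_1 = Z,  H_2 = 0.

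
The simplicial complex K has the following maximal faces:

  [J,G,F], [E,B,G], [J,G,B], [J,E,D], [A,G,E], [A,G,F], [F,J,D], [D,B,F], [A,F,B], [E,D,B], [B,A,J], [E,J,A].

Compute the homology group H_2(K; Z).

We work with the vertex ordering A < B < D < E < F < G < J. The simplices of K, each written with vertices in increasing order, are:

  0-simplices (7): A, B, D, E, F, G, J
  1-simplices (18): AB, AE, AF, AG, AJ, BD, BE, BF, BG, BJ, DE, DF, DJ, EG, EJ, FG, FJ, GJ
  2-simplices (12): ABF, ABJ, AEG, AEJ, AFG, BDE, BDF, BEG, BGJ, DEJ, DFJ, FGJ

so the chain groups are C_0 ≅ Z^7, C_1 ≅ Z^18, C_2 ≅ Z^12.

∂_1: C_1 → C_0 is given by ∂[p,q] = [q] − [p]. For instance
  ∂FG = G − F.
As a 7×18 matrix over Z this has rank 6, with invariant factors (1,1,1,1,1,1).

∂_2: C_2 → C_1 maps a triangle to the signed sum of its edges. For instance
  ∂FGJ = GJ − FJ + FG,
  ∂AEG = EG − AG + AE.
The 18×12 boundary matrix has rank 12 and Smith normal form diag(1,1,1,1,1,1,1,1,1,1,1,2).

Reading off H_k = ker ∂_k / im ∂_{k+1}:

  H_2: rank ker ∂_2 − rank ∂_3 = (12 − 12) − 0 = 0, and there is no ∂_3, so H_2 ≅ 0.

(K is a triangulation of the real projective plane RP^2.)

H_2 = 0.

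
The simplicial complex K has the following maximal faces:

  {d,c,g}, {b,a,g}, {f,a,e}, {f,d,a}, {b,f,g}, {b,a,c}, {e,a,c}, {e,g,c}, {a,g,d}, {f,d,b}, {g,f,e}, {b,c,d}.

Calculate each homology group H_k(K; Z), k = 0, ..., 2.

H_0 ≅ Z,  H_1 ≅ Z/2Z,  H_2 = 0.

Order the vertices as a < b < c < d < e < f < g. Listing each simplex with vertices in this order, K has dimension 2 with simplices:

  0-simplices (7): a, b, c, d, e, f, g
  1-simplices (18): ab, ac, ad, ae, af, ag, bc, bd, bf, bg, cd, ce, cg, df, dg, ef, eg, fg
  2-simplices (12): abc, abg, ace, adf, adg, aef, bcd, bdf, bfg, cdg, ceg, efg

Hence C_0 ≅ Z^7, C_1 ≅ Z^18, C_2 ≅ Z^12.

The boundary map ∂_1: C_1 → C_0 is given by ∂[p,q] = [q] − [p].
The resulting 7×18 matrix has rank 6, and its Smith normal form has invariant factors (1,1,1,1,1,1).

Boundary ∂_2: C_2 → C_1 maps a triangle to the signed sum of its edges. For instance
  ∂ceg = eg − cg + ce,
  ∂abg = bg − ag + ab.
As a 18×12 matrix over Z this has rank 12, with invariant factors (1,1,1,1,1,1,1,1,1,1,1,2).

From H_k ≅ ker(∂_k) / im(∂_{k+1}) we obtain:

  H_0: rank C_0 − rank ∂_1 = 7 − 6 = 1, and the invariant factors of ∂_1 are all 1, so H_0 = Z.
  H_1: rank ker ∂_1 − rank ∂_2 = (18 − 6) − 12 = 0, and ∂_2 has invariant factor 2 > 1, so H_1 = Z/2Z.
  H_2: rank ker ∂_2 − rank ∂_3 = (12 − 12) − 0 = 0, and there is no ∂_3, so H_2 = 0.

(K is a triangulation of the real projective plane RP^2.)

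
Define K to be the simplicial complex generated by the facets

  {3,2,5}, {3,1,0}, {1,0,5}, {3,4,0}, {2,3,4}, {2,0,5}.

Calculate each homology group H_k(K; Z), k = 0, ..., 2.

H_0 ≅ Z,  H_1 ≅ Z,  H_2 = 0.

Order the vertices as 0 < 1 < 2 < 3 < 4 < 5. Listing each simplex with vertices in this order, K has dimension 2 with simplices:

  0-simplices (6): [0], [1], [2], [3], [4], [5]
  1-simplices (12): [0,1], [0,2], [0,3], [0,4], [0,5], [1,3], [1,5], [2,3], [2,4], [2,5], [3,4], [3,5]
  2-simplices (6): [0,1,3], [0,1,5], [0,2,5], [0,3,4], [2,3,4], [2,3,5]

Hence C_0 ≅ Z^6, C_1 ≅ Z^12, C_2 ≅ Z^6.

∂_1: C_1 → C_0 is given by ∂[p,q] = [q] − [p].
As a 6×12 matrix over Z this has rank 5, with invariant factors (1,1,1,1,1).

The boundary map ∂_2: C_2 → C_1 sends each 2-simplex [p,q,r] to [q,r] − [p,r] + [p,q]. For instance
  ∂[0,2,5] = [2,5] − [0,5] + [0,2],
  ∂[0,3,4] = [3,4] − [0,4] + [0,3].
The 12×6 boundary matrix has rank 6 and Smith normal form diag(1,1,1,1,1,1).

From H_k ≅ ker(∂_k) / im(∂_{k+1}) we obtain:

  H_0: rank C_0 − rank ∂_1 = 6 − 5 = 1, and the invariant factors of ∂_1 are all 1, so H_0 ≅ Z.
  H_1: rank ker ∂_1 − rank ∂_2 = (12 − 5) − 6 = 1, and the invariant factors of ∂_2 are all 1, so H_1 ≅ Z.
  H_2: rank ker ∂_2 − rank ∂_3 = (6 − 6) − 0 = 0, and there is no ∂_3, so H_2 ≅ 0.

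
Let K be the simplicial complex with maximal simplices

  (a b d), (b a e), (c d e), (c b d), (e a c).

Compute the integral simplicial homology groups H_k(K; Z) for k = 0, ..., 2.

Take the total order a < b < c < d < e on the vertex set. Then K (dimension 2) consists of the simplices:

  0-simplices (5): a, b, c, d, e
  1-simplices (10): ab, ac, ad, ae, bc, bd, be, cd, ce, de
  2-simplices (5): abd, abe, ace, bcd, cde

so the chain groups are C_0 ≅ Z^5, C_1 ≅ Z^10, C_2 ≅ Z^5.

Boundary ∂_1: C_1 → C_0 is given by ∂[p,q] = [q] − [p].
As a 5×10 matrix over Z this has rank 4, with invariant factors (1,1,1,1).

∂_2: C_2 → C_1 acts by ∂[p,q,r] = [q,r] − [p,r] + [p,q]. For instance
  ∂ace = ce − ae + ac,
  ∂cde = de − ce + cd.
The resulting 10×5 matrix has rank 5, and its Smith normal form has invariant factors (1,1,1,1,1).

Now H_k = ker ∂_k / im ∂_{k+1}, so:

  H_0: rank C_0 − rank ∂_1 = 5 − 4 = 1, and the invariant factors of ∂_1 are all 1, so H_0 = Z.
  H_1: rank ker ∂_1 − rank ∂_2 = (10 − 4) − 5 = 1, and the invariant factors of ∂_2 are all 1, so H_1 = Z.
  H_2: rank ker ∂_2 − rank ∂_3 = (5 − 5) − 0 = 0, and there is no ∂_3, so H_2 = 0.

As a check, the Euler characteristic is 5 − 10 + 5 = 0, which agrees with 1 − 1 + 0 = 0.

H_0 = Z,  H_1 = Z,  H_2 = 0.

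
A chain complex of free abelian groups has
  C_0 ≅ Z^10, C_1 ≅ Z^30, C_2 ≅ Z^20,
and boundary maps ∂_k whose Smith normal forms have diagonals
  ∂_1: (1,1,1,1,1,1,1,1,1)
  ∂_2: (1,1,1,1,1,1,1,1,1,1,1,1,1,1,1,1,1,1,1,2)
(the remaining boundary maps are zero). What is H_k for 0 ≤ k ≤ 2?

H_0: b_0 = 10 − 0 − 9 = 1; torsion from ∂_1 factors > 1: none. So H_0 ≅ Z.
H_1: b_1 = 30 − 9 − 20 = 1; torsion from ∂_2 factors > 1: [2]. So H_1 ≅ Z ⊕ Z_2.
H_2: b_2 = 20 − 20 − 0 = 0; torsion from ∂_3 factors > 1: none. So H_2 ≅ 0.

H_0 ≅ Z,  H_1 ≅ Z ⊕ Z_2,  H_2 = 0.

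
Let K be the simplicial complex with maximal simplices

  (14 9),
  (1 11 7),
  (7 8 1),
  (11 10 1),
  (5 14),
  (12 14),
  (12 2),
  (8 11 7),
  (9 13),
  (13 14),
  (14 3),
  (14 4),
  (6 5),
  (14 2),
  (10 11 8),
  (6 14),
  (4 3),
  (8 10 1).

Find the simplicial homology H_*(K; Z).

Fix the vertex order 1 < 2 < 3 < 4 < 5 < 6 < 7 < 8 < 9 < 10 < 11 < 12 < 13 < 14 and write every simplex with vertices in increasing order. Then dim K = 2 and the simplices of K are:

  0-simplices (14): [1], [2], [3], [4], [5], [6], [7], [8], [9], [10], [11], [12], [13], [14]
  1-simplices (21): (21 of them)
  2-simplices (6): [1,7,8], [1,7,11], [1,8,10], [1,10,11], [7,8,11], [8,10,11]

giving chain groups C_0 ≅ Z^14, C_1 ≅ Z^21, C_2 ≅ Z^6.

∂_1: C_1 → C_0 sends each edge [p,q] (with p < q) to q − p.
This gives a 14×21 integer matrix of rank 12; reducing to Smith normal form yields diagonal entries (1,1,1,1,1,1,1,1,1,1,1,1).

Boundary ∂_2: C_2 → C_1 sends each 2-simplex [p,q,r] to [q,r] − [p,r] + [p,q]. For instance
  ∂[1,10,11] = [10,11] − [1,11] + [1,10],
  ∂[8,10,11] = [10,11] − [8,11] + [8,10].
This gives a 21×6 integer matrix of rank 5; reducing to Smith normal form yields diagonal entries (1,1,1,1,1).

Now H_k = ker ∂_k / im ∂_{k+1}, so:

  H_0: rank C_0 − rank ∂_1 = 14 − 12 = 2, and the invariant factors of ∂_1 are all 1, so H_0 ≅ Z^2.
  H_1: rank ker ∂_1 − rank ∂_2 = (21 − 12) − 5 = 4, and the invariant factors of ∂_2 are all 1, so H_1 ≅ Z^4.
  H_2: rank ker ∂_2 − rank ∂_3 = (6 − 5) − 0 = 1, and there is no ∂_3, so H_2 ≅ Z.

As a check, the Euler characteristic is 14 − 21 + 6 = -1, which agrees with 2 − 4 + 1 = -1.
(K is a triangulation of the disjoint union of the 2-sphere S^2 and a wedge of 4 circles.)

H_0 = Z^2,  H_1 = Z^4,  H_2 = Z.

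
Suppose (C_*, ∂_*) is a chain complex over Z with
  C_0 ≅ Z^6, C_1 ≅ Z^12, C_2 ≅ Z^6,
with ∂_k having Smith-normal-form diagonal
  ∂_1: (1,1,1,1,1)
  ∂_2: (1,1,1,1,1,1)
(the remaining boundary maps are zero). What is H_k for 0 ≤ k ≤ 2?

H_0 = Z,  H_1 = Z,  H_2 = 0.

H_0: b_0 = 6 − 0 − 5 = 1; torsion from ∂_1 factors > 1: none. So H_0 = Z.
H_1: b_1 = 12 − 5 − 6 = 1; torsion from ∂_2 factors > 1: none. So H_1 = Z.
H_2: b_2 = 6 − 6 − 0 = 0; torsion from ∂_3 factors > 1: none. So H_2 = 0.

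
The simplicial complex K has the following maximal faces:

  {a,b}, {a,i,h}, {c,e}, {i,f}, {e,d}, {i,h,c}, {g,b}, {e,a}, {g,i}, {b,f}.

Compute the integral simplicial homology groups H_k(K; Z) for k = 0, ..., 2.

H_0 = Z,  H_1 = Z^3,  H_2 = 0.

Order the vertices as a < b < c < d < e < f < g < h < i. Listing each simplex with vertices in this order, K has dimension 2 with simplices:

  0-simplices (9): a, b, c, d, e, f, g, h, i
  1-simplices (13): ab, ae, ah, ai, bf, bg, ce, ch, ci, de, fi, gi, hi
  2-simplices (2): ahi, chi

so the chain groups are C_0 ≅ Z^9, C_1 ≅ Z^13, C_2 ≅ Z^2.

∂_1: C_1 → C_0 maps an edge to its endpoints' difference, ∂[p,q] = q − p.
As a 9×13 matrix over Z this has rank 8, with invariant factors (1,1,1,1,1,1,1,1).

Boundary ∂_2: C_2 → C_1 sends each 2-simplex [p,q,r] to [q,r] − [p,r] + [p,q]. For instance
  ∂chi = hi − ci + ch,
  ∂ahi = hi − ai + ah.
This gives a 13×2 integer matrix of rank 2; reducing to Smith normal form yields diagonal entries (1,1).

Now H_k = ker ∂_k / im ∂_{k+1}, so:

  H_0: rank C_0 − rank ∂_1 = 9 − 8 = 1, and the invariant factors of ∂_1 are all 1, so H_0 ≅ Z.
  H_1: rank ker ∂_1 − rank ∂_2 = (13 − 8) − 2 = 3, and the invariant factors of ∂_2 are all 1, so H_1 ≅ Z^3.
  H_2: rank ker ∂_2 − rank ∂_3 = (2 − 2) − 0 = 0, and there is no ∂_3, so H_2 ≅ 0.

As a check, the Euler characteristic is 9 − 13 + 2 = -2, which agrees with 1 − 3 + 0 = -2.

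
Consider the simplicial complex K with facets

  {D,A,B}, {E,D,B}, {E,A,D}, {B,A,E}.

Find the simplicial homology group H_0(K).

H_0 = Z.

Take the total order A < B < D < E on the vertex set. Then K (dimension 2) consists of the simplices:

  0-simplices (4): A, B, D, E
  1-simplices (6): AB, AD, AE, BD, BE, DE
  2-simplices (4): ABD, ABE, ADE, BDE

so the chain groups are C_0 ≅ Z^4, C_1 ≅ Z^6, C_2 ≅ Z^4.

The boundary map ∂_1: C_1 → C_0 maps an edge to its endpoints' difference, ∂[p,q] = q − p.
The resulting 4×6 matrix has rank 3, and its Smith normal form has invariant factors (1,1,1).

∂_2: C_2 → C_1 maps a triangle to the signed sum of its edges. For instance
  ∂BDE = DE − BE + BD,
  ∂ABE = BE − AE + AB.
As a 6×4 matrix over Z this has rank 3, with invariant factors (1,1,1).

Reading off H_k = ker ∂_k / im ∂_{k+1}:

  H_0: rank C_0 − rank ∂_1 = 4 − 3 = 1, and the invariant factors of ∂_1 are all 1, so H_0 ≅ Z.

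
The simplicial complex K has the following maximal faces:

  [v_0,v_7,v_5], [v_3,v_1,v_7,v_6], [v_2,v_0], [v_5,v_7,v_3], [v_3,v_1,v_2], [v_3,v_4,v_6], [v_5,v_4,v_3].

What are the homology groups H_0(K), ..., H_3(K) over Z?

Fix the vertex order v_0 < v_1 < v_2 < v_3 < v_4 < v_5 < v_6 < v_7 and write every simplex with vertices in increasing order. Then dim K = 3 and the simplices of K are:

  0-simplices (8): [v_0], [v_1], [v_2], [v_3], [v_4], [v_5], [v_6], [v_7]
  1-simplices (16): (16 of them)
  2-simplices (9): [v_0,v_5,v_7], [v_1,v_2,v_3], [v_1,v_3,v_6], [v_1,v_3,v_7], [v_1,v_6,v_7], [v_3,v_4,v_5], [v_3,v_4,v_6], [v_3,v_5,v_7], [v_3,v_6,v_7]
  3-simplices (1): [v_1,v_3,v_6,v_7]

Hence C_0 ≅ Z^8, C_1 ≅ Z^16, C_2 ≅ Z^9, C_3 ≅ Z^1.

Boundary ∂_1: C_1 → C_0 maps an edge to its endpoints' difference, ∂[p,q] = q − p.
This gives a 8×16 integer matrix of rank 7; reducing to Smith normal form yields diagonal entries (1,1,1,1,1,1,1).

The boundary map ∂_2: C_2 → C_1 sends each 2-simplex [p,q,r] to [q,r] − [p,r] + [p,q]. For instance
  ∂[v_3,v_4,v_5] = [v_4,v_5] − [v_3,v_5] + [v_3,v_4],
  ∂[v_3,v_4,v_6] = [v_4,v_6] − [v_3,v_6] + [v_3,v_4].
As a 16×9 matrix over Z this has rank 8, with invariant factors (1,1,1,1,1,1,1,1).

The boundary map ∂_3: C_3 → C_2 sends each 3-simplex σ to the alternating sum Σ_i (−1)^i (σ with its i-th vertex removed). For instance
  ∂[v_1,v_3,v_6,v_7] = [v_3,v_6,v_7] − [v_1,v_6,v_7] + [v_1,v_3,v_7] − [v_1,v_3,v_6].
The 9×1 boundary matrix has rank 1 and Smith normal form diag(1).

Reading off H_k = ker ∂_k / im ∂_{k+1}:

  H_0: rank C_0 − rank ∂_1 = 8 − 7 = 1, and the invariant factors of ∂_1 are all 1, so H_0 ≅ Z.
  H_1: rank ker ∂_1 − rank ∂_2 = (16 − 7) − 8 = 1, and the invariant factors of ∂_2 are all 1, so H_1 ≅ Z.
  H_2: rank ker ∂_2 − rank ∂_3 = (9 − 8) − 1 = 0, and the invariant factors of ∂_3 are all 1, so H_2 ≅ 0.
  H_3: rank ker ∂_3 − rank ∂_4 = (1 − 1) − 0 = 0, and there is no ∂_4, so H_3 ≅ 0.

As a check, the Euler characteristic is 8 − 16 + 9 − 1 = 0, which agrees with 1 − 1 + 0 − 0 = 0.

H_0 ≅ Z,  H_1 ≅ Z,  H_2 = 0,  H_3 = 0.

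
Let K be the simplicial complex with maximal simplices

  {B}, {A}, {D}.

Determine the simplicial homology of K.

Order the vertices as A < B < D. Listing each simplex with vertices in this order, K has dimension 0 with simplices:

  0-simplices (3): A, B, D

Hence C_0 ≅ Z^3.

Computing H_k = (kernel of ∂_k) / (image of ∂_{k+1}):

  H_0: rank C_0 − rank ∂_1 = 3 − 0 = 3, and there is no ∂_1, so H_0 = Z^3.

(K is a triangulation of a set of 3 points.)

H_0 = Z^3.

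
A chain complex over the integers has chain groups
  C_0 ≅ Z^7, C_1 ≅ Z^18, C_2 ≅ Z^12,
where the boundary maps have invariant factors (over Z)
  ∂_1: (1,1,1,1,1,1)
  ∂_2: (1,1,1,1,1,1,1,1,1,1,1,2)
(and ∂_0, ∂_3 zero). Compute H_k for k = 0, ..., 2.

H_0 ≅ Z,  H_1 ≅ Z_2,  H_2 = 0.

H_0: b_0 = 7 − 0 − 6 = 1; torsion from ∂_1 factors > 1: none. So H_0 ≅ Z.
H_1: b_1 = 18 − 6 − 12 = 0; torsion from ∂_2 factors > 1: [2]. So H_1 ≅ Z_2.
H_2: b_2 = 12 − 12 − 0 = 0; torsion from ∂_3 factors > 1: none. So H_2 ≅ 0.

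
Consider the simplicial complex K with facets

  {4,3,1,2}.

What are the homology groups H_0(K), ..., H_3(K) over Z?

H_0 ≅ Z,  H_1 = 0,  H_2 = 0,  H_3 = 0.

Order the vertices as 1 < 2 < 3 < 4. Listing each simplex with vertices in this order, K has dimension 3 with simplices:

  0-simplices (4): [1], [2], [3], [4]
  1-simplices (6): [1,2], [1,3], [1,4], [2,3], [2,4], [3,4]
  2-simplices (4): [1,2,3], [1,2,4], [1,3,4], [2,3,4]
  3-simplices (1): [1,2,3,4]

so the chain groups are C_0 ≅ Z^4, C_1 ≅ Z^6, C_2 ≅ Z^4, C_3 ≅ Z^1.

The boundary map ∂_1: C_1 → C_0 is given by ∂[p,q] = [q] − [p]. For instance
  ∂[3,4] = [4] − [3].
As a 4×6 matrix over Z this has rank 3, with invariant factors (1,1,1).

The boundary map ∂_2: C_2 → C_1 maps a triangle to the signed sum of its edges. For instance
  ∂[1,3,4] = [3,4] − [1,4] + [1,3],
  ∂[2,3,4] = [3,4] − [2,4] + [2,3].
The 6×4 boundary matrix has rank 3 and Smith normal form diag(1,1,1).

Boundary ∂_3: C_3 → C_2 sends each 3-simplex σ to the alternating sum Σ_i (−1)^i (σ with its i-th vertex removed). For instance
  ∂[1,2,3,4] = [2,3,4] − [1,3,4] + [1,2,4] − [1,2,3].
As a 4×1 matrix over Z this has rank 1, with invariant factors (1).

From H_k ≅ ker(∂_k) / im(∂_{k+1}) we obtain:

  H_0: rank C_0 − rank ∂_1 = 4 − 3 = 1, and the invariant factors of ∂_1 are all 1, so H_0 = Z.
  H_1: rank ker ∂_1 − rank ∂_2 = (6 − 3) − 3 = 0, and the invariant factors of ∂_2 are all 1, so H_1 = 0.
  H_2: rank ker ∂_2 − rank ∂_3 = (4 − 3) − 1 = 0, and the invariant factors of ∂_3 are all 1, so H_2 = 0.
  H_3: rank ker ∂_3 − rank ∂_4 = (1 − 1) − 0 = 0, and there is no ∂_4, so H_3 = 0.

As a check, the Euler characteristic is 4 − 6 + 4 − 1 = 1, which agrees with 1 − 0 + 0 − 0 = 1.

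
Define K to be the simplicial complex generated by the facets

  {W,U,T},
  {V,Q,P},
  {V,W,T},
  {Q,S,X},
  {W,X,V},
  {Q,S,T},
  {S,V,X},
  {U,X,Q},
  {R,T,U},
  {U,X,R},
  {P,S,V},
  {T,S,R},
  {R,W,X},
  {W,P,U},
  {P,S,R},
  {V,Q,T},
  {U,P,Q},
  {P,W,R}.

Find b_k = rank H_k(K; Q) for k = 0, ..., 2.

We work with the vertex ordering P < Q < R < S < T < U < V < W < X. The simplices of K, each written with vertices in increasing order, are:

  0-simplices (9): P, Q, R, S, T, U, V, W, X
  1-simplices (27): PQ, PR, PS, PU, PV, PW, QS, QT, QU, QV, QX, RS, RT, RU, RW, RX, ST, SV, SX, TU, TV, TW, UW, UX, VW, VX, WX
  2-simplices (18): PQU, PQV, PRS, PRW, PSV, PUW, QST, QSX, QTV, QUX, RST, RTU, RUX, RWX, SVX, TUW, TVW, VWX

giving chain groups C_0 ≅ Z^9, C_1 ≅ Z^27, C_2 ≅ Z^18.

The boundary map ∂_1: C_1 → C_0 is given by ∂[p,q] = [q] − [p]. For instance
  ∂PQ = Q − P.
As a 9×27 matrix over Z this has rank 8, with invariant factors (1,1,1,1,1,1,1,1).

Boundary ∂_2: C_2 → C_1 maps a triangle to the signed sum of its edges. For instance
  ∂PQV = QV − PV + PQ,
  ∂QSX = SX − QX + QS.
As a 27×18 matrix over Z this has rank 18, with invariant factors (1,1,1,1,1,1,1,1,1,1,1,1,1,1,1,1,1,2).

Now H_k = ker ∂_k / im ∂_{k+1}, so:

  H_0: rank C_0 − rank ∂_1 = 9 − 8 = 1, and the invariant factors of ∂_1 are all 1, so H_0 = Z.
  H_1: rank ker ∂_1 − rank ∂_2 = (27 − 8) − 18 = 1, and ∂_2 has invariant factor 2 > 1, so H_1 = Z ⊕ Z/2.
  H_2: rank ker ∂_2 − rank ∂_3 = (18 − 18) − 0 = 0, and there is no ∂_3, so H_2 = 0.

(K is a triangulation of the Klein bottle.)

Hence the Betti numbers are b_0 = 1, b_1 = 1, b_2 = 0.

b_0 = 1, b_1 = 1, b_2 = 0.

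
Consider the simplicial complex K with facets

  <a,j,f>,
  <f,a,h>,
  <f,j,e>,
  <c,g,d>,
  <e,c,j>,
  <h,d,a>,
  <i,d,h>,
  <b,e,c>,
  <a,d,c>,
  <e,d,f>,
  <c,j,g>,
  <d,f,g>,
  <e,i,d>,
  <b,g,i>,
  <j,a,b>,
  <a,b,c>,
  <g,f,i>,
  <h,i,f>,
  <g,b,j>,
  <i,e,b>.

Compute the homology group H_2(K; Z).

Fix the vertex order a < b < c < d < e < f < g < h < i < j and write every simplex with vertices in increasing order. Then dim K = 2 and the simplices of K are:

  0-simplices (10): a, b, c, d, e, f, g, h, i, j
  1-simplices (30): ab, ac, ad, af, ah, aj, bc, be, bg, bi, bj, cd, ce, cg, cj, de, df, dg, dh, di, ef, ei, ej, fg, fh, fi, fj, gi, gj, hi
  2-simplices (20): abc, abj, acd, adh, afh, afj, bce, bei, bgi, bgj, cdg, cej, cgj, def, dei, dfg, dhi, efj, fgi, fhi

giving chain groups C_0 ≅ Z^10, C_1 ≅ Z^30, C_2 ≅ Z^20.

∂_1: C_1 → C_0 sends each edge [p,q] (with p < q) to q − p.
This gives a 10×30 integer matrix of rank 9; reducing to Smith normal form yields diagonal entries (1,1,1,1,1,1,1,1,1).

The boundary map ∂_2: C_2 → C_1 maps a triangle to the signed sum of its edges. For instance
  ∂bgi = gi − bi + bg,
  ∂cdg = dg − cg + cd.
The 30×20 boundary matrix has rank 20 and Smith normal form diag(1,1,1,1,1,1,1,1,1,1,1,1,1,1,1,1,1,1,1,2).

Now H_k = ker ∂_k / im ∂_{k+1}, so:

  H_2: rank ker ∂_2 − rank ∂_3 = (20 − 20) − 0 = 0, and there is no ∂_3, so H_2 ≅ 0.

H_2 = 0.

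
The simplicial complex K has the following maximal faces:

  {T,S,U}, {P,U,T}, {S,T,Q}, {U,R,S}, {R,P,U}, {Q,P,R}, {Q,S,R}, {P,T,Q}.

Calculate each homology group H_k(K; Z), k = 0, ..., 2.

Fix the vertex order P < Q < R < S < T < U and write every simplex with vertices in increasing order. Then dim K = 2 and the simplices of K are:

  0-simplices (6): P, Q, R, S, T, U
  1-simplices (12): PQ, PR, PT, PU, QR, QS, QT, RS, RU, ST, SU, TU
  2-simplices (8): PQR, PQT, PRU, PTU, QRS, QST, RSU, STU

so the chain groups are C_0 ≅ Z^6, C_1 ≅ Z^12, C_2 ≅ Z^8.

Boundary ∂_1: C_1 → C_0 sends each edge [p,q] (with p < q) to q − p.
The resulting 6×12 matrix has rank 5, and its Smith normal form has invariant factors (1,1,1,1,1).

∂_2: C_2 → C_1 maps a triangle to the signed sum of its edges. For instance
  ∂STU = TU − SU + ST,
  ∂PRU = RU − PU + PR.
This gives a 12×8 integer matrix of rank 7; reducing to Smith normal form yields diagonal entries (1,1,1,1,1,1,1).

Computing H_k = (kernel of ∂_k) / (image of ∂_{k+1}):

  H_0: rank C_0 − rank ∂_1 = 6 − 5 = 1, and the invariant factors of ∂_1 are all 1, so H_0 ≅ Z.
  H_1: rank ker ∂_1 − rank ∂_2 = (12 − 5) − 7 = 0, and the invariant factors of ∂_2 are all 1, so H_1 ≅ 0.
  H_2: rank ker ∂_2 − rank ∂_3 = (8 − 7) − 0 = 1, and there is no ∂_3, so H_2 ≅ Z.

As a check, the Euler characteristic is 6 − 12 + 8 = 2, which agrees with 1 − 0 + 1 = 2.

H_0 = Z,  H_1 = 0,  H_2 = Z.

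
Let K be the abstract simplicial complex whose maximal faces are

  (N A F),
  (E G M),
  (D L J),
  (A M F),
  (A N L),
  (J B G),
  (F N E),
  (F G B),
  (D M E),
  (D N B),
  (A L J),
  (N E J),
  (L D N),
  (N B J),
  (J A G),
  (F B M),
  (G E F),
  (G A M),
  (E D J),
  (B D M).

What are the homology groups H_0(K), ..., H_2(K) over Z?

H_0 ≅ Z,  H_1 ≅ Z ⊕ Z/2Z,  H_2 = 0.

Order the vertices as A < B < D < E < F < G < J < L < M < N. Listing each simplex with vertices in this order, K has dimension 2 with simplices:

  0-simplices (10): A, B, D, E, F, G, J, L, M, N
  1-simplices (30): AF, AG, AJ, AL, AM, AN, BD, BF, BG, BJ, BM, BN, DE, DJ, DL, DM, DN, EF, EG, EJ, EM, EN, FG, FM, FN, GJ, GM, JL, JN, LN
  2-simplices (20): AFM, AFN, AGJ, AGM, AJL, ALN, BDM, BDN, BFG, BFM, BGJ, BJN, DEJ, DEM, DJL, DLN, EFG, EFN, EGM, EJN

giving chain groups C_0 ≅ Z^10, C_1 ≅ Z^30, C_2 ≅ Z^20.

The boundary map ∂_1: C_1 → C_0 sends each edge [p,q] (with p < q) to q − p.
The resulting 10×30 matrix has rank 9, and its Smith normal form has invariant factors (1,1,1,1,1,1,1,1,1).

The boundary map ∂_2: C_2 → C_1 maps a triangle to the signed sum of its edges. For instance
  ∂BFG = FG − BG + BF,
  ∂BGJ = GJ − BJ + BG.
The 30×20 boundary matrix has rank 20 and Smith normal form diag(1,1,1,1,1,1,1,1,1,1,1,1,1,1,1,1,1,1,1,2).

Now H_k = ker ∂_k / im ∂_{k+1}, so:

  H_0: rank C_0 − rank ∂_1 = 10 − 9 = 1, and the invariant factors of ∂_1 are all 1, so H_0 ≅ Z.
  H_1: rank ker ∂_1 − rank ∂_2 = (30 − 9) − 20 = 1, and ∂_2 has invariant factor 2 > 1, so H_1 ≅ Z ⊕ Z/2Z.
  H_2: rank ker ∂_2 − rank ∂_3 = (20 − 20) − 0 = 0, and there is no ∂_3, so H_2 ≅ 0.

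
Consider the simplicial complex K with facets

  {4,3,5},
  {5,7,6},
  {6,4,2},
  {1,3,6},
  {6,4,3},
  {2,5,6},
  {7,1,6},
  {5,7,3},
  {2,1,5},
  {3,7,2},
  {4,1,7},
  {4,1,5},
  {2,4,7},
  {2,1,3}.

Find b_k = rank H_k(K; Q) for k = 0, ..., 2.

b_0 = 1, b_1 = 2, b_2 = 1.

We work with the vertex ordering 1 < 2 < 3 < 4 < 5 < 6 < 7. The simplices of K, each written with vertices in increasing order, are:

  0-simplices (7): [1], [2], [3], [4], [5], [6], [7]
  1-simplices (21): [1,2], [1,3], [1,4], [1,5], [1,6], [1,7], [2,3], [2,4], [2,5], [2,6], [2,7], [3,4], [3,5], [3,6], [3,7], [4,5], [4,6], [4,7], [5,6], [5,7], [6,7]
  2-simplices (14): [1,2,3], [1,2,5], [1,3,6], [1,4,5], [1,4,7], [1,6,7], [2,3,7], [2,4,6], [2,4,7], [2,5,6], [3,4,5], [3,4,6], [3,5,7], [5,6,7]

Hence C_0 ≅ Z^7, C_1 ≅ Z^21, C_2 ≅ Z^14.

∂_1: C_1 → C_0 maps an edge to its endpoints' difference, ∂[p,q] = q − p.
The resulting 7×21 matrix has rank 6, and its Smith normal form has invariant factors (1,1,1,1,1,1).

The boundary map ∂_2: C_2 → C_1 acts by ∂[p,q,r] = [q,r] − [p,r] + [p,q]. For instance
  ∂[1,2,3] = [2,3] − [1,3] + [1,2],
  ∂[1,6,7] = [6,7] − [1,7] + [1,6].
As a 21×14 matrix over Z this has rank 13, with invariant factors (1,1,1,1,1,1,1,1,1,1,1,1,1).

Computing H_k = (kernel of ∂_k) / (image of ∂_{k+1}):

  H_0: rank C_0 − rank ∂_1 = 7 − 6 = 1, and the invariant factors of ∂_1 are all 1, so H_0 = Z.
  H_1: rank ker ∂_1 − rank ∂_2 = (21 − 6) − 13 = 2, and the invariant factors of ∂_2 are all 1, so H_1 = Z^2.
  H_2: rank ker ∂_2 − rank ∂_3 = (14 − 13) − 0 = 1, and there is no ∂_3, so H_2 = Z.

Hence the Betti numbers are b_0 = 1, b_1 = 2, b_2 = 1.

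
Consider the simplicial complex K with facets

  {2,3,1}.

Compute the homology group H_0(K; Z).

H_0 = Z.

Order the vertices as 1 < 2 < 3. Listing each simplex with vertices in this order, K has dimension 2 with simplices:

  0-simplices (3): [1], [2], [3]
  1-simplices (3): [1,2], [1,3], [2,3]
  2-simplices (1): [1,2,3]

Hence C_0 ≅ Z^3, C_1 ≅ Z^3, C_2 ≅ Z^1.

Boundary ∂_1: C_1 → C_0 maps an edge to its endpoints' difference, ∂[p,q] = q − p. For instance
  ∂[1,3] = [3] − [1].
The 3×3 boundary matrix has rank 2 and Smith normal form diag(1,1).

∂_2: C_2 → C_1 sends each 2-simplex [p,q,r] to [q,r] − [p,r] + [p,q]. For instance
  ∂[1,2,3] = [2,3] − [1,3] + [1,2].
The resulting 3×1 matrix has rank 1, and its Smith normal form has invariant factors (1).

Reading off H_k = ker ∂_k / im ∂_{k+1}:

  H_0: rank C_0 − rank ∂_1 = 3 − 2 = 1, and the invariant factors of ∂_1 are all 1, so H_0 ≅ Z.

(K is a triangulation of the 2-simplex.)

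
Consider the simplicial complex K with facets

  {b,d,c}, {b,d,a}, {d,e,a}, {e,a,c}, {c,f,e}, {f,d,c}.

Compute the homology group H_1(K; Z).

H_1 ≅ Z.

Order the vertices as a < b < c < d < e < f. Listing each simplex with vertices in this order, K has dimension 2 with simplices:

  0-simplices (6): a, b, c, d, e, f
  1-simplices (12): ab, ac, ad, ae, bc, bd, cd, ce, cf, de, df, ef
  2-simplices (6): abd, ace, ade, bcd, cdf, cef

giving chain groups C_0 ≅ Z^6, C_1 ≅ Z^12, C_2 ≅ Z^6.

Boundary ∂_1: C_1 → C_0 is given by ∂[p,q] = [q] − [p]. For instance
  ∂bc = c − b.
As a 6×12 matrix over Z this has rank 5, with invariant factors (1,1,1,1,1).

The boundary map ∂_2: C_2 → C_1 acts by ∂[p,q,r] = [q,r] − [p,r] + [p,q]. For instance
  ∂abd = bd − ad + ab,
  ∂cdf = df − cf + cd.
The 12×6 boundary matrix has rank 6 and Smith normal form diag(1,1,1,1,1,1).

Reading off H_k = ker ∂_k / im ∂_{k+1}:

  H_1: rank ker ∂_1 − rank ∂_2 = (12 − 5) − 6 = 1, and the invariant factors of ∂_2 are all 1, so H_1 ≅ Z.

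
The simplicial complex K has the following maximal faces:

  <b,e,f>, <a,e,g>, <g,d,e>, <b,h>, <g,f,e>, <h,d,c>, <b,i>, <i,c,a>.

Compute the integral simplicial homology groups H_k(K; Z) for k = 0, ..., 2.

Order the vertices as a < b < c < d < e < f < g < h < i. Listing each simplex with vertices in this order, K has dimension 2 with simplices:

  0-simplices (9): a, b, c, d, e, f, g, h, i
  1-simplices (17): ac, ae, ag, ai, be, bf, bh, bi, cd, ch, ci, de, dg, dh, ef, eg, fg
  2-simplices (6): aci, aeg, bef, cdh, deg, efg

so the chain groups are C_0 ≅ Z^9, C_1 ≅ Z^17, C_2 ≅ Z^6.

The boundary map ∂_1: C_1 → C_0 sends each edge [p,q] (with p < q) to q − p.
As a 9×17 matrix over Z this has rank 8, with invariant factors (1,1,1,1,1,1,1,1).

∂_2: C_2 → C_1 acts by ∂[p,q,r] = [q,r] − [p,r] + [p,q]. For instance
  ∂cdh = dh − ch + cd,
  ∂deg = eg − dg + de.
The 17×6 boundary matrix has rank 6 and Smith normal form diag(1,1,1,1,1,1).

From H_k ≅ ker(∂_k) / im(∂_{k+1}) we obtain:

  H_0: rank C_0 − rank ∂_1 = 9 − 8 = 1, and the invariant factors of ∂_1 are all 1, so H_0 = Z.
  H_1: rank ker ∂_1 − rank ∂_2 = (17 − 8) − 6 = 3, and the invariant factors of ∂_2 are all 1, so H_1 = Z^3.
  H_2: rank ker ∂_2 − rank ∂_3 = (6 − 6) − 0 = 0, and there is no ∂_3, so H_2 = 0.

H_0 = Z,  H_1 = Z^3,  H_2 = 0.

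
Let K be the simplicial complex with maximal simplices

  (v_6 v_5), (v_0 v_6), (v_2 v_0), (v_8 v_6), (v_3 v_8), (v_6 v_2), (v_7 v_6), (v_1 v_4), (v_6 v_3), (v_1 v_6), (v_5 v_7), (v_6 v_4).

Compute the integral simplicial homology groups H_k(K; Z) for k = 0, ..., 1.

H_0 = Z,  H_1 = Z^4.

Order the vertices as v_0 < v_1 < v_2 < v_3 < v_4 < v_5 < v_6 < v_7 < v_8. Listing each simplex with vertices in this order, K has dimension 1 with simplices:

  0-simplices (9): [v_0], [v_1], [v_2], [v_3], [v_4], [v_5], [v_6], [v_7], [v_8]
  1-simplices (12): [v_0,v_2], [v_0,v_6], [v_1,v_4], [v_1,v_6], [v_2,v_6], [v_3,v_6], [v_3,v_8], [v_4,v_6], [v_5,v_6], [v_5,v_7], [v_6,v_7], [v_6,v_8]

giving chain groups C_0 ≅ Z^9, C_1 ≅ Z^12.

The boundary map ∂_1: C_1 → C_0 is given by ∂[p,q] = [q] − [p].
This gives a 9×12 integer matrix of rank 8; reducing to Smith normal form yields diagonal entries (1,1,1,1,1,1,1,1).

From H_k ≅ ker(∂_k) / im(∂_{k+1}) we obtain:

  H_0: rank C_0 − rank ∂_1 = 9 − 8 = 1, and the invariant factors of ∂_1 are all 1, so H_0 ≅ Z.
  H_1: rank ker ∂_1 − rank ∂_2 = (12 − 8) − 0 = 4, and there is no ∂_2, so H_1 ≅ Z^4.

(K is a triangulation of a wedge of 4 circles.)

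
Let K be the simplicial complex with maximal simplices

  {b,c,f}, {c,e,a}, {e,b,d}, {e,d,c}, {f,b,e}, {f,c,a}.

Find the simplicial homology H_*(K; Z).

Take the total order a < b < c < d < e < f on the vertex set. Then K (dimension 2) consists of the simplices:

  0-simplices (6): a, b, c, d, e, f
  1-simplices (12): ac, ae, af, bc, bd, be, bf, cd, ce, cf, de, ef
  2-simplices (6): ace, acf, bcf, bde, bef, cde

Hence C_0 ≅ Z^6, C_1 ≅ Z^12, C_2 ≅ Z^6.

The boundary map ∂_1: C_1 → C_0 is given by ∂[p,q] = [q] − [p]. For instance
  ∂bf = f − b.
This gives a 6×12 integer matrix of rank 5; reducing to Smith normal form yields diagonal entries (1,1,1,1,1).

Boundary ∂_2: C_2 → C_1 maps a triangle to the signed sum of its edges. For instance
  ∂ace = ce − ae + ac,
  ∂acf = cf − af + ac.
The 12×6 boundary matrix has rank 6 and Smith normal form diag(1,1,1,1,1,1).

Now H_k = ker ∂_k / im ∂_{k+1}, so:

  H_0: rank C_0 − rank ∂_1 = 6 − 5 = 1, and the invariant factors of ∂_1 are all 1, so H_0 ≅ Z.
  H_1: rank ker ∂_1 − rank ∂_2 = (12 − 5) − 6 = 1, and the invariant factors of ∂_2 are all 1, so H_1 ≅ Z.
  H_2: rank ker ∂_2 − rank ∂_3 = (6 − 6) − 0 = 0, and there is no ∂_3, so H_2 ≅ 0.

As a check, the Euler characteristic is 6 − 12 + 6 = 0, which agrees with 1 − 1 + 0 = 0.

H_0 ≅ Z,  H_1 ≅ Z,  H_2 = 0.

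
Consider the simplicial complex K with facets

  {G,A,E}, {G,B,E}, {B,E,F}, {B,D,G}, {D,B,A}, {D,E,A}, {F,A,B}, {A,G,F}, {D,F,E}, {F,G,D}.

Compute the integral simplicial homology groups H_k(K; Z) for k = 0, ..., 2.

Order the vertices as A < B < D < E < F < G. Listing each simplex with vertices in this order, K has dimension 2 with simplices:

  0-simplices (6): A, B, D, E, F, G
  1-simplices (15): AB, AD, AE, AF, AG, BD, BE, BF, BG, DE, DF, DG, EF, EG, FG
  2-simplices (10): ABD, ABF, ADE, AEG, AFG, BDG, BEF, BEG, DEF, DFG

Hence C_0 ≅ Z^6, C_1 ≅ Z^15, C_2 ≅ Z^10.

The boundary map ∂_1: C_1 → C_0 maps an edge to its endpoints' difference, ∂[p,q] = q − p. For instance
  ∂DE = E − D.
This gives a 6×15 integer matrix of rank 5; reducing to Smith normal form yields diagonal entries (1,1,1,1,1).

Boundary ∂_2: C_2 → C_1 sends each 2-simplex [p,q,r] to [q,r] − [p,r] + [p,q]. For instance
  ∂ADE = DE − AE + AD,
  ∂DEF = EF − DF + DE.
The 15×10 boundary matrix has rank 10 and Smith normal form diag(1,1,1,1,1,1,1,1,1,2).

Now H_k = ker ∂_k / im ∂_{k+1}, so:

  H_0: rank C_0 − rank ∂_1 = 6 − 5 = 1, and the invariant factors of ∂_1 are all 1, so H_0 ≅ Z.
  H_1: rank ker ∂_1 − rank ∂_2 = (15 − 5) − 10 = 0, and ∂_2 has invariant factor 2 > 1, so H_1 ≅ Z/2.
  H_2: rank ker ∂_2 − rank ∂_3 = (10 − 10) − 0 = 0, and there is no ∂_3, so H_2 ≅ 0.

H_0 ≅ Z,  H_1 ≅ Z/2,  H_2 = 0.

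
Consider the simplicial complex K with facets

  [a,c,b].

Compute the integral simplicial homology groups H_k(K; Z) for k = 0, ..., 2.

We work with the vertex ordering a < b < c. The simplices of K, each written with vertices in increasing order, are:

  0-simplices (3): a, b, c
  1-simplices (3): ab, ac, bc
  2-simplices (1): abc

so the chain groups are C_0 ≅ Z^3, C_1 ≅ Z^3, C_2 ≅ Z^1.

The boundary map ∂_1: C_1 → C_0 maps an edge to its endpoints' difference, ∂[p,q] = q − p.
As a 3×3 matrix over Z this has rank 2, with invariant factors (1,1).

Boundary ∂_2: C_2 → C_1 acts by ∂[p,q,r] = [q,r] − [p,r] + [p,q]. For instance
  ∂abc = bc − ac + ab.
This gives a 3×1 integer matrix of rank 1; reducing to Smith normal form yields diagonal entries (1).

Reading off H_k = ker ∂_k / im ∂_{k+1}:

  H_0: rank C_0 − rank ∂_1 = 3 − 2 = 1, and the invariant factors of ∂_1 are all 1, so H_0 = Z.
  H_1: rank ker ∂_1 − rank ∂_2 = (3 − 2) − 1 = 0, and the invariant factors of ∂_2 are all 1, so H_1 = 0.
  H_2: rank ker ∂_2 − rank ∂_3 = (1 − 1) − 0 = 0, and there is no ∂_3, so H_2 = 0.

(K is a triangulation of the 2-simplex.)

H_0 = Z,  H_1 = 0,  H_2 = 0.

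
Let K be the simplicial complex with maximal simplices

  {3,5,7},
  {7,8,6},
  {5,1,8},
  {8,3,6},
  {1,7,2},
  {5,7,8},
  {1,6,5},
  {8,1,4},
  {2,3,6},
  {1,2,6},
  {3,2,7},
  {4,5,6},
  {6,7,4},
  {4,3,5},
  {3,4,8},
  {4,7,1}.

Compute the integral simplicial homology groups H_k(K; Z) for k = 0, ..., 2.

H_0 ≅ Z,  H_1 ≅ Z^2,  H_2 ≅ Z.

We work with the vertex ordering 1 < 2 < 3 < 4 < 5 < 6 < 7 < 8. The simplices of K, each written with vertices in increasing order, are:

  0-simplices (8): [1], [2], [3], [4], [5], [6], [7], [8]
  1-simplices (24): (24 of them)
  2-simplices (16): [1,2,6], [1,2,7], [1,4,7], [1,4,8], [1,5,6], [1,5,8], [2,3,6], [2,3,7], [3,4,5], [3,4,8], [3,5,7], [3,6,8], [4,5,6], [4,6,7], [5,7,8], [6,7,8]

Hence C_0 ≅ Z^8, C_1 ≅ Z^24, C_2 ≅ Z^16.

The boundary map ∂_1: C_1 → C_0 sends each edge [p,q] (with p < q) to q − p.
As a 8×24 matrix over Z this has rank 7, with invariant factors (1,1,1,1,1,1,1).

Boundary ∂_2: C_2 → C_1 acts by ∂[p,q,r] = [q,r] − [p,r] + [p,q]. For instance
  ∂[4,5,6] = [5,6] − [4,6] + [4,5],
  ∂[5,7,8] = [7,8] − [5,8] + [5,7].
As a 24×16 matrix over Z this has rank 15, with invariant factors (1,1,1,1,1,1,1,1,1,1,1,1,1,1,1).

From H_k ≅ ker(∂_k) / im(∂_{k+1}) we obtain:

  H_0: rank C_0 − rank ∂_1 = 8 − 7 = 1, and the invariant factors of ∂_1 are all 1, so H_0 ≅ Z.
  H_1: rank ker ∂_1 − rank ∂_2 = (24 − 7) − 15 = 2, and the invariant factors of ∂_2 are all 1, so H_1 ≅ Z^2.
  H_2: rank ker ∂_2 − rank ∂_3 = (16 − 15) − 0 = 1, and there is no ∂_3, so H_2 ≅ Z.

As a check, the Euler characteristic is 8 − 24 + 16 = 0, which agrees with 1 − 2 + 1 = 0.
(K is a triangulation of the torus T^2.)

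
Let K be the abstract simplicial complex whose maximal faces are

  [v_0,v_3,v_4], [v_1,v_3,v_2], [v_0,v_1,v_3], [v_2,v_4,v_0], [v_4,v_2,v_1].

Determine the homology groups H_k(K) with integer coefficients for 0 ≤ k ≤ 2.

H_0 ≅ Z,  H_1 ≅ Z,  H_2 = 0.

K has 5 vertices, 10 edges, 5 triangles.
rank ∂_0 = 0, rank ∂_1 = 4 ⇒ b_0 = 5 − 0 − 4 = 1; all invariant factors of ∂_1 are 1 so no torsion. So H_0 ≅ Z.
rank ∂_1 = 4, rank ∂_2 = 5 ⇒ b_1 = 10 − 4 − 5 = 1; all invariant factors of ∂_2 are 1 so no torsion. So H_1 ≅ Z.
rank ∂_2 = 5, rank ∂_3 = 0 ⇒ b_2 = 5 − 5 − 0 = 0. So H_2 ≅ 0.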